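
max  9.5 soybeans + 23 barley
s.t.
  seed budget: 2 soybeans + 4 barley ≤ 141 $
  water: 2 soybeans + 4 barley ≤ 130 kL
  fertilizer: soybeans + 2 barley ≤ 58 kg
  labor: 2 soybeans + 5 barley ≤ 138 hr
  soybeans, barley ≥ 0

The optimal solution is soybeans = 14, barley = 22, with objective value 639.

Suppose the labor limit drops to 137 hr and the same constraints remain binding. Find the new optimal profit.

635

Check each constraint at x*: seed budget 116/141 (slack 25); water 116/130 (slack 14); fertilizer 58/58 (tight); labor 138/138 (tight).
Slack constraints have shadow price 0 (complementary slackness).
Dual feasibility on the basic columns requires 1·y_fertilizer + 2·y_labor = 9.5, 2·y_fertilizer + 5·y_labor = 23.
→ y_fertilizer = 1.5 and y_labor = 4.
Δz = y_labor·Δb = 4 × (-1) = -4, so new z* = 639 − 4 = 635.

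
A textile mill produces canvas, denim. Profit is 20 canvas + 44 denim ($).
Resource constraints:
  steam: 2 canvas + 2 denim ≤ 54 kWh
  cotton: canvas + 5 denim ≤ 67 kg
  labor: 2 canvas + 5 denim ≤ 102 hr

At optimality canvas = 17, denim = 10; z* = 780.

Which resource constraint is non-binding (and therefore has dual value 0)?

labor

steam: 54/54 (binding)
cotton: 67/67 (binding)
labor: 84/102 (slack 18)
By complementary slackness, a constraint with positive slack has shadow price 0 → labor.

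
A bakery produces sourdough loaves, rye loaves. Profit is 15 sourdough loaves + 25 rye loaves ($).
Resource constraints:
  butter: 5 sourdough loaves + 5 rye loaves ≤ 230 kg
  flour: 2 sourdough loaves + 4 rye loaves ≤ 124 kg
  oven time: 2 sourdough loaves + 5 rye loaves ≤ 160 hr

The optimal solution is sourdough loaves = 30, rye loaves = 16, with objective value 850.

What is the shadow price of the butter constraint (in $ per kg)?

Check each constraint at x*: butter 230/230 (tight); flour 124/124 (tight); oven time 140/160 (slack 20).
Slack constraints have shadow price 0 (complementary slackness).
From A_Bᵀ y = c: 5·y_butter + 2·y_flour = 15; 5·y_butter + 4·y_flour = 25.
→ y_butter = 1 and y_flour = 5.
Shadow price of butter = 1.

1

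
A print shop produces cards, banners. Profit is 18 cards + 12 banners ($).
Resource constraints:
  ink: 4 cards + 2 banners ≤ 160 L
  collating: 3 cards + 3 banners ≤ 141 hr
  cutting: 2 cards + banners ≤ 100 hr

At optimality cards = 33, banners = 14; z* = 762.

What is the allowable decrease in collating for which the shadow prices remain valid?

21

Binding constraints: ink, collating. The basis is B = [[4,2],[3,3]] with det 6.
Per unit decrease in collating, x* moves by d = (0.3333, -0.6667).
The basis stays optimal until banners reaches 0; allowable decrease = 21 hr.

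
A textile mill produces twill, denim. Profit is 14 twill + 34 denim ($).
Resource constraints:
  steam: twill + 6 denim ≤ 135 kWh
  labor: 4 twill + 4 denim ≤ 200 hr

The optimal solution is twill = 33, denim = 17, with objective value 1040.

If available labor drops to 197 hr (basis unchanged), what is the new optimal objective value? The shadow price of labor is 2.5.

Δb = -3, so new z* = 1040 + (2.5)·(-3) = 1040 − 7.5 = 1032.5.

1032.5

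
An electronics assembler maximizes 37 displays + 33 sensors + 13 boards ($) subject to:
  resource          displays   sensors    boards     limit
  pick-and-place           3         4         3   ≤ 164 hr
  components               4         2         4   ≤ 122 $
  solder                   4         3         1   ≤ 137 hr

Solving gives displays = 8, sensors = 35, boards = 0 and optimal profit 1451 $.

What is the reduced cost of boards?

Binding: pick-and-place and solder. Non-binding: components (20 unused).
By complementary slackness, y = 0 for the non-binding constraint.
Dual feasibility on the basic columns requires 3·y_pick-and-place + 4·y_solder = 37, 4·y_pick-and-place + 3·y_solder = 33.
Solving: y_pick-and-place = 3, y_solder = 7.
Reduced cost of boards: c₃ − yᵀa₃ = 13 − (3·3 + 7·1) = 13 − 16 = -3.

-3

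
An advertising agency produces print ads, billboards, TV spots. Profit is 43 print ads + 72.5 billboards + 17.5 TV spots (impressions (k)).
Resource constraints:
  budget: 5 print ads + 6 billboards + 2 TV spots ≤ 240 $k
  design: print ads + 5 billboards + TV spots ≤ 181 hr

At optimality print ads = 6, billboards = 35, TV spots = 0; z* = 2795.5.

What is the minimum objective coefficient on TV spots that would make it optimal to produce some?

20.5

Both budget and design are binding at x*.
The binding rows give the dual system: 5·y_budget + 1·y_design = 43 and 6·y_budget + 5·y_design = 72.5.
→ y_budget = 7.5 and y_design = 5.5.
TV spots enters the basis when its profit ≥ yᵀa₃ = 7.5·2 + 5.5·1 = 20.5.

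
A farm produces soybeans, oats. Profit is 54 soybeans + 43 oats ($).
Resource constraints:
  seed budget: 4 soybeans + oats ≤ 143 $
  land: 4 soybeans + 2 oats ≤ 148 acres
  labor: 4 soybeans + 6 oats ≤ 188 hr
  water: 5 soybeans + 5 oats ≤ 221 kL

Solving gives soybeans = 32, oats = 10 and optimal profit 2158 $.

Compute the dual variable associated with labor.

Binding: land and labor. Non-binding: seed budget (5 unused), water (11 unused).
Slack constraints have shadow price 0 (complementary slackness).
From A_Bᵀ y = c: 4·y_land + 4·y_labor = 54; 2·y_land + 6·y_labor = 43.
→ y_land = 9.5 and y_labor = 4.
Shadow price of labor = 4.

4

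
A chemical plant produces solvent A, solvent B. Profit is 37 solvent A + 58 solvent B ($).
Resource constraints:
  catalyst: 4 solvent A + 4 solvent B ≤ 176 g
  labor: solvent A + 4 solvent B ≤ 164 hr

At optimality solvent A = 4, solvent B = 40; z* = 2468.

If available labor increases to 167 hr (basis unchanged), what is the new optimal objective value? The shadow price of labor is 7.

2489

Δb = 3, so new z* = 2468 + (7)·(3) = 2468 + 21 = 2489.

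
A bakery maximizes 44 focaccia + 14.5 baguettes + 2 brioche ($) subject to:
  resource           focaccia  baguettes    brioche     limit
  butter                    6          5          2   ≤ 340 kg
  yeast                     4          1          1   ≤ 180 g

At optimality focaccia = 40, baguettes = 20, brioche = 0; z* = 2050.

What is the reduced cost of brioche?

-9.5

Both butter and yeast are binding at x*.
Dual feasibility on the basic columns requires 6·y_butter + 4·y_yeast = 44, 5·y_butter + 1·y_yeast = 14.5.
This yields shadow prices y_butter = 1, y_yeast = 9.5.
Reduced cost of brioche: c₃ − yᵀa₃ = 2 − (1·2 + 9.5·1) = 2 − 11.5 = -9.5.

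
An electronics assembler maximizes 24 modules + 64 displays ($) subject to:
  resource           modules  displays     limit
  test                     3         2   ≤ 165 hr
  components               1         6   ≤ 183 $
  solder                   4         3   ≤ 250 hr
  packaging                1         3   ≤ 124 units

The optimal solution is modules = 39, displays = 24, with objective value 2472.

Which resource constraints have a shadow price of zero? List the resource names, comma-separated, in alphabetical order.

test: 165/165 (binding)
components: 183/183 (binding)
solder: 228/250 (slack 22)
packaging: 111/124 (slack 13)
By complementary slackness, a constraint with positive slack has shadow price 0 → packaging, solder.

packaging, solder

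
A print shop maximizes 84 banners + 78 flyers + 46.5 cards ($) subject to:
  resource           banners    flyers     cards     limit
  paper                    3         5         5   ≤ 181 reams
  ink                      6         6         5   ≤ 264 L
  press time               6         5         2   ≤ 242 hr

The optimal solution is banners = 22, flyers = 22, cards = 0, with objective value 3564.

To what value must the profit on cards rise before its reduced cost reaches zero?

Check each constraint at x*: paper 176/181 (slack 5); ink 264/264 (tight); press time 242/242 (tight).
By complementary slackness, y = 0 for the non-binding constraint.
Dual feasibility on the basic columns requires 6·y_ink + 6·y_press time = 84, 6·y_ink + 5·y_press time = 78.
Solving: y_ink = 8, y_press time = 6.
cards enters the basis when its profit ≥ yᵀa₃ = 8·5 + 6·2 = 52.

52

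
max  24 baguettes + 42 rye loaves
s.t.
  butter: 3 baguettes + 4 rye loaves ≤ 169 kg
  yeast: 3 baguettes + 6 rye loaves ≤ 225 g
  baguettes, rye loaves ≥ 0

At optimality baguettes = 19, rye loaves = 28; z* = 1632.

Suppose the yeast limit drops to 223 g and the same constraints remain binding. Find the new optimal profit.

1622

Both butter and yeast are binding at x*.
Dual feasibility on the basic columns requires 3·y_butter + 3·y_yeast = 24, 4·y_butter + 6·y_yeast = 42.
Solving: y_butter = 3, y_yeast = 5.
Δz = y_yeast·Δb = 5 × (-2) = -10, so new z* = 1632 − 10 = 1622.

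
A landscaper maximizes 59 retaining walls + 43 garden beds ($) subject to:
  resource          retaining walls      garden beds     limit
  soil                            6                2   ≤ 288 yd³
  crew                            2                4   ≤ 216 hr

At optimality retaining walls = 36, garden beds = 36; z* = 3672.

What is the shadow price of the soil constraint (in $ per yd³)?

Both soil and crew are binding at x*.
From A_Bᵀ y = c: 6·y_soil + 2·y_crew = 59; 2·y_soil + 4·y_crew = 43.
This yields shadow prices y_soil = 7.5, y_crew = 7.
Shadow price of soil = 7.5.

7.5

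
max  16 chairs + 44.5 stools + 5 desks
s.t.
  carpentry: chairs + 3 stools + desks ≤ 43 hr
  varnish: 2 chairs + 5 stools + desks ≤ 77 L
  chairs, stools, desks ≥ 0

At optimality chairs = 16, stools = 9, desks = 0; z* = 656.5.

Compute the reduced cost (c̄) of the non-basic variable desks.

Check each constraint at x*: carpentry 43/43 (tight); varnish 77/77 (tight).
Dual feasibility on the basic columns requires 1·y_carpentry + 2·y_varnish = 16, 3·y_carpentry + 5·y_varnish = 44.5.
→ y_carpentry = 9 and y_varnish = 3.5.
Reduced cost of desks: c₃ − yᵀa₃ = 5 − (9·1 + 3.5·1) = 5 − 12.5 = -7.5.

-7.5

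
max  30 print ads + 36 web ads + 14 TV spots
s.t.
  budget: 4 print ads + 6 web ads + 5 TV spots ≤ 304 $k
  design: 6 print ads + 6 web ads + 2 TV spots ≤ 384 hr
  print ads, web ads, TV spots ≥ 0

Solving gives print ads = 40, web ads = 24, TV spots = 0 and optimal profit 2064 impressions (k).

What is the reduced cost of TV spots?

-7

At the optimum: budget uses 304 of 304 (binding); design uses 384 of 384 (binding).
From A_Bᵀ y = c: 4·y_budget + 6·y_design = 30; 6·y_budget + 6·y_design = 36.
→ y_budget = 3 and y_design = 3.
Reduced cost of TV spots: c₃ − yᵀa₃ = 14 − (3·5 + 3·2) = 14 − 21 = -7.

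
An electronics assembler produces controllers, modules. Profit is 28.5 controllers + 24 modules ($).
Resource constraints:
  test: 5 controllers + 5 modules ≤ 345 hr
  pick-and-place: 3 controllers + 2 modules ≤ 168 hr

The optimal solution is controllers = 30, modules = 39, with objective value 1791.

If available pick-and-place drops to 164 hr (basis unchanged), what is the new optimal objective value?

Both test and pick-and-place are binding at x*.
Dual feasibility on the basic columns requires 5·y_test + 3·y_pick-and-place = 28.5, 5·y_test + 2·y_pick-and-place = 24.
This yields shadow prices y_test = 3, y_pick-and-place = 4.5.
Δz = y_pick-and-place·Δb = 4.5 × (-4) = -18, so new z* = 1791 − 18 = 1773.

1773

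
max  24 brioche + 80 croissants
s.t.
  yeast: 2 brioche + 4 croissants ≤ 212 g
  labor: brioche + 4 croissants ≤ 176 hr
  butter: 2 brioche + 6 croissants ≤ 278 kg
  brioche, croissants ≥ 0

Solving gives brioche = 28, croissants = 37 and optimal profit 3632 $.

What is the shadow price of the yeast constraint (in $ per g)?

0

Binding: labor and butter. Non-binding: yeast (8 unused).
Slack constraints have shadow price 0 (complementary slackness).
The binding rows give the dual system: 1·y_labor + 2·y_butter = 24 and 4·y_labor + 6·y_butter = 80.
→ y_labor = 8 and y_butter = 8.
Shadow price of yeast = 0.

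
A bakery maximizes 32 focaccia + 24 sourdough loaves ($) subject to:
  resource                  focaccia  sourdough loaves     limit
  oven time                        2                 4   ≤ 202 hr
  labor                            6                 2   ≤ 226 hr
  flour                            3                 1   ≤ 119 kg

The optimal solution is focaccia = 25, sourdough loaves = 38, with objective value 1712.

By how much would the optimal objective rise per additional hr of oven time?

Binding: oven time and labor. Non-binding: flour (6 unused).
Since flour is not tight, its dual is 0.
The binding rows give the dual system: 2·y_oven time + 6·y_labor = 32 and 4·y_oven time + 2·y_labor = 24.
Solving: y_oven time = 4, y_labor = 4.
Shadow price of oven time = 4.

4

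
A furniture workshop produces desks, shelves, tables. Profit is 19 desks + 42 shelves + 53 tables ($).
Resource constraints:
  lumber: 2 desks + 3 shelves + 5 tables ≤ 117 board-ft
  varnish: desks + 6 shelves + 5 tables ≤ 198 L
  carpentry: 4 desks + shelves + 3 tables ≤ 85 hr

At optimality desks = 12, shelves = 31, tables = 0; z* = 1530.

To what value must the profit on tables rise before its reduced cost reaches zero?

55

Check each constraint at x*: lumber 117/117 (tight); varnish 198/198 (tight); carpentry 79/85 (slack 6).
By complementary slackness, y = 0 for the non-binding constraint.
Dual feasibility on the basic columns requires 2·y_lumber + 1·y_varnish = 19, 3·y_lumber + 6·y_varnish = 42.
This yields shadow prices y_lumber = 8, y_varnish = 3.
tables enters the basis when its profit ≥ yᵀa₃ = 8·5 + 3·5 = 55.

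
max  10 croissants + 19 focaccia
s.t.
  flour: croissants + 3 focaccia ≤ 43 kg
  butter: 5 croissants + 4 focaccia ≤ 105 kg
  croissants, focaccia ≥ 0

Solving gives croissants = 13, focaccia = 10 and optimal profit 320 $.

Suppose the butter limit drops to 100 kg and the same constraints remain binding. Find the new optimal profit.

315

At the optimum: flour uses 43 of 43 (binding); butter uses 105 of 105 (binding).
The binding rows give the dual system: 1·y_flour + 5·y_butter = 10 and 3·y_flour + 4·y_butter = 19.
→ y_flour = 5 and y_butter = 1.
Δz = y_butter·Δb = 1 × (-5) = -5, so new z* = 320 − 5 = 315.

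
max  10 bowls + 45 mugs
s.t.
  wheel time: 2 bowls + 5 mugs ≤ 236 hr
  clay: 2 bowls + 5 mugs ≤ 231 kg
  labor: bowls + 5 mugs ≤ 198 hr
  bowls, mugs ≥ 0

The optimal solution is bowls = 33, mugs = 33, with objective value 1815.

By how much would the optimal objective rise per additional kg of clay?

1

Binding: clay and labor. Non-binding: wheel time (5 unused).
Slack constraints have shadow price 0 (complementary slackness).
The binding rows give the dual system: 2·y_clay + 1·y_labor = 10 and 5·y_clay + 5·y_labor = 45.
→ y_clay = 1 and y_labor = 8.
Shadow price of clay = 1.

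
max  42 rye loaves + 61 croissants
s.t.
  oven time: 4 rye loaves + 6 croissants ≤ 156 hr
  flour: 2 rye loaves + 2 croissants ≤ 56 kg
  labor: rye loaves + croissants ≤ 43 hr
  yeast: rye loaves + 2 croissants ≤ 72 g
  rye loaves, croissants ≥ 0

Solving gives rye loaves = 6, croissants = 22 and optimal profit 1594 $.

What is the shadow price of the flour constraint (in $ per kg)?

2

Binding: oven time and flour. Non-binding: labor (15 unused), yeast (22 unused).
By complementary slackness, y = 0 for the non-binding constraints.
Dual feasibility on the basic columns requires 4·y_oven time + 2·y_flour = 42, 6·y_oven time + 2·y_flour = 61.
This yields shadow prices y_oven time = 9.5, y_flour = 2.
Shadow price of flour = 2.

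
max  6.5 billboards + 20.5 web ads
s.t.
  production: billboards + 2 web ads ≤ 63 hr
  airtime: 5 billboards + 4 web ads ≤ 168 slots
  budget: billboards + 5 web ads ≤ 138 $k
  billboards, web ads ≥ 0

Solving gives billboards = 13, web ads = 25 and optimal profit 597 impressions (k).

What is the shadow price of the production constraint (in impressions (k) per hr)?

Check each constraint at x*: production 63/63 (tight); airtime 165/168 (slack 3); budget 138/138 (tight).
Slack constraints have shadow price 0 (complementary slackness).
Dual feasibility on the basic columns requires 1·y_production + 1·y_budget = 6.5, 2·y_production + 5·y_budget = 20.5.
Solving: y_production = 4, y_budget = 2.5.
Shadow price of production = 4.

4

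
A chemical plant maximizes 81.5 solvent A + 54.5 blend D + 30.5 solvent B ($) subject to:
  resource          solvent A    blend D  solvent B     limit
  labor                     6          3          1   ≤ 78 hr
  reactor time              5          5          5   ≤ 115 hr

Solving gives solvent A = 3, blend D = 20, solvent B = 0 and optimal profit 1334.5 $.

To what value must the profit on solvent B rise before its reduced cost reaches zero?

36.5

At the optimum: labor uses 78 of 78 (binding); reactor time uses 115 of 115 (binding).
Dual feasibility on the basic columns requires 6·y_labor + 5·y_reactor time = 81.5, 3·y_labor + 5·y_reactor time = 54.5.
This yields shadow prices y_labor = 9, y_reactor time = 5.5.
solvent B enters the basis when its profit ≥ yᵀa₃ = 9·1 + 5.5·5 = 36.5.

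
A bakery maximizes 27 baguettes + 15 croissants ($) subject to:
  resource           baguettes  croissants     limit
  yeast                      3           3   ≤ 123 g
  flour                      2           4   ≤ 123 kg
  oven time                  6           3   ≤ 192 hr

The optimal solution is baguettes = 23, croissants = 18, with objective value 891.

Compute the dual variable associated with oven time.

Binding: yeast and oven time. Non-binding: flour (5 unused).
By complementary slackness, y = 0 for the non-binding constraint.
Dual feasibility on the basic columns requires 3·y_yeast + 6·y_oven time = 27, 3·y_yeast + 3·y_oven time = 15.
→ y_yeast = 1 and y_oven time = 4.
Shadow price of oven time = 4.

4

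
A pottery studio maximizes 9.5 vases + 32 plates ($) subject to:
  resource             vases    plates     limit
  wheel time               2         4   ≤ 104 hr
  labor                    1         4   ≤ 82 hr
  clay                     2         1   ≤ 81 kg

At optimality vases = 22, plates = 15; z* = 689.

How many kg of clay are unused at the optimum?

22

clay used = 2·22 + 1·15 = 59; slack = 81 − 59 = 22.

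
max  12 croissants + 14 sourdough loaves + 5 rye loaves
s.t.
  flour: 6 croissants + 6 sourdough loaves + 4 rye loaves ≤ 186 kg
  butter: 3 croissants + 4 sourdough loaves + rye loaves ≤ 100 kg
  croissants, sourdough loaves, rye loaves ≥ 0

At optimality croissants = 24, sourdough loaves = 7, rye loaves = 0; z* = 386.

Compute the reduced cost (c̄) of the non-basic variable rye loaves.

-1

Both flour and butter are binding at x*.
The binding rows give the dual system: 6·y_flour + 3·y_butter = 12 and 6·y_flour + 4·y_butter = 14.
This yields shadow prices y_flour = 1, y_butter = 2.
Reduced cost of rye loaves: c₃ − yᵀa₃ = 5 − (1·4 + 2·1) = 5 − 6 = -1.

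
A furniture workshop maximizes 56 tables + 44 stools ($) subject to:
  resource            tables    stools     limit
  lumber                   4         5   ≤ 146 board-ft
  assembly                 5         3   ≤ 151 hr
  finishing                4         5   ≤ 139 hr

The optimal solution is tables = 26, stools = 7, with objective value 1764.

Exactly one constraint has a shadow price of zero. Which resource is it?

lumber: 139/146 (slack 7)
assembly: 151/151 (binding)
finishing: 139/139 (binding)
By complementary slackness, a constraint with positive slack has shadow price 0 → lumber.

lumber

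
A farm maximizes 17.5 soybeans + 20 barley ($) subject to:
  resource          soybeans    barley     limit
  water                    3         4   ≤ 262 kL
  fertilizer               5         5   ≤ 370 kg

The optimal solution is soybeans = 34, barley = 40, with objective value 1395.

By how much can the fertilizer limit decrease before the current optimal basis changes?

Binding constraints: water, fertilizer. The basis is B = [[3,4],[5,5]] with det -5.
Per unit decrease in fertilizer, x* moves by d = (-0.8, 0.6).
The basis stays optimal until soybeans reaches 0; allowable decrease = 42.5 kg.

42.5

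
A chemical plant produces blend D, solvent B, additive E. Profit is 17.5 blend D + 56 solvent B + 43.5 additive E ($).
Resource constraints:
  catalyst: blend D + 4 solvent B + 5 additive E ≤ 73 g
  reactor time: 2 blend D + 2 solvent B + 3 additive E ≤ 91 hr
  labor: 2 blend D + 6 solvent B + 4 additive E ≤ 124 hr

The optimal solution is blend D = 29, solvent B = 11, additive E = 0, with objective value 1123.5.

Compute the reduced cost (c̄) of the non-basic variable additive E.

-2

Binding: catalyst and labor. Non-binding: reactor time (11 unused).
Slack constraints have shadow price 0 (complementary slackness).
The binding rows give the dual system: 1·y_catalyst + 2·y_labor = 17.5 and 4·y_catalyst + 6·y_labor = 56.
Solving: y_catalyst = 3.5, y_labor = 7.
Reduced cost of additive E: c₃ − yᵀa₃ = 43.5 − (3.5·5 + 7·4) = 43.5 − 45.5 = -2.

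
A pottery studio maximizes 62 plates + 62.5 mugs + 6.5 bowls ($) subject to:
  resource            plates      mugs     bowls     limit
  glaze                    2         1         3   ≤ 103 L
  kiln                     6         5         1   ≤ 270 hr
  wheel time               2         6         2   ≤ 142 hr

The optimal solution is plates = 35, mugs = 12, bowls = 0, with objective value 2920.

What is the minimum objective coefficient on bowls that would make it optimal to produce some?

At the optimum: glaze uses 82 of 103 (slack = 21); kiln uses 270 of 270 (binding); wheel time uses 142 of 142 (binding).
Since glaze is not tight, its dual is 0.
The binding rows give the dual system: 6·y_kiln + 2·y_wheel time = 62 and 5·y_kiln + 6·y_wheel time = 62.5.
This yields shadow prices y_kiln = 9.5, y_wheel time = 2.5.
bowls enters the basis when its profit ≥ yᵀa₃ = 9.5·1 + 2.5·2 = 14.5.

14.5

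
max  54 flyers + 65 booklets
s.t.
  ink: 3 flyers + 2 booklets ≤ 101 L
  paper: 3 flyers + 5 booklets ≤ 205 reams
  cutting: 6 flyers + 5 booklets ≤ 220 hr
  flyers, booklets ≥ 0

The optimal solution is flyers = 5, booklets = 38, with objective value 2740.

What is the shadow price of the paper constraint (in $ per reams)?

8

At the optimum: ink uses 91 of 101 (slack = 10); paper uses 205 of 205 (binding); cutting uses 220 of 220 (binding).
By complementary slackness, y = 0 for the non-binding constraint.
The binding rows give the dual system: 3·y_paper + 6·y_cutting = 54 and 5·y_paper + 5·y_cutting = 65.
This yields shadow prices y_paper = 8, y_cutting = 5.
Shadow price of paper = 8.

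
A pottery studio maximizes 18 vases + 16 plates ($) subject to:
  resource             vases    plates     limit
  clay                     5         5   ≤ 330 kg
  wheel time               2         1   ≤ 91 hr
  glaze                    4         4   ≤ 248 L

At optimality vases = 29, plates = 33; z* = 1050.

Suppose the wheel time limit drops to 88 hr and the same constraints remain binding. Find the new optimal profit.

Check each constraint at x*: clay 310/330 (slack 20); wheel time 91/91 (tight); glaze 248/248 (tight).
Since clay is not tight, its dual is 0.
The binding rows give the dual system: 2·y_wheel time + 4·y_glaze = 18 and 1·y_wheel time + 4·y_glaze = 16.
→ y_wheel time = 2 and y_glaze = 3.5.
Δz = y_wheel time·Δb = 2 × (-3) = -6, so new z* = 1050 − 6 = 1044.

1044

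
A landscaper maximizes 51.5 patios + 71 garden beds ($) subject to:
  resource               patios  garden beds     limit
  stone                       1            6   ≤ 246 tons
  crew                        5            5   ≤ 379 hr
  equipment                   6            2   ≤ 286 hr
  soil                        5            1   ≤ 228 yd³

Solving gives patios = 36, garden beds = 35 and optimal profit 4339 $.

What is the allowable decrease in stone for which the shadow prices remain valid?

Binding constraints: stone, equipment. The basis is B = [[1,6],[6,2]] with det -34.
Per unit decrease in stone, x* moves by d = (0.0588, -0.1765).
The basis stays optimal until soil becomes binding; allowable decrease = 110.5 tons.

110.5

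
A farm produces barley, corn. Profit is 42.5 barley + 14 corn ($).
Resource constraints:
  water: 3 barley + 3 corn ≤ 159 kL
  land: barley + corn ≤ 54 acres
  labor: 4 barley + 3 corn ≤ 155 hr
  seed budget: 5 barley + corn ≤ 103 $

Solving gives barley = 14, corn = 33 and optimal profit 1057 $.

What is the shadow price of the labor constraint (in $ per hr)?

Check each constraint at x*: water 141/159 (slack 18); land 47/54 (slack 7); labor 155/155 (tight); seed budget 103/103 (tight).
By complementary slackness, y = 0 for the non-binding constraints.
Dual feasibility on the basic columns requires 4·y_labor + 5·y_seed budget = 42.5, 3·y_labor + 1·y_seed budget = 14.
This yields shadow prices y_labor = 2.5, y_seed budget = 6.5.
Shadow price of labor = 2.5.

2.5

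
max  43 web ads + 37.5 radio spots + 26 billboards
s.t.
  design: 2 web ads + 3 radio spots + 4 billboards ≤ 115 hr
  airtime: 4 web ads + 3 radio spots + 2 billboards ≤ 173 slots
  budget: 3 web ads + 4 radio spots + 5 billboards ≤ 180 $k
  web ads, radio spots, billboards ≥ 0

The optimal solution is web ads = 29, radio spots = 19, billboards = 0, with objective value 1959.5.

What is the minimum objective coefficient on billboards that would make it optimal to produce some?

At the optimum: design uses 115 of 115 (binding); airtime uses 173 of 173 (binding); budget uses 163 of 180 (slack = 17).
Since budget is not tight, its dual is 0.
From A_Bᵀ y = c: 2·y_design + 4·y_airtime = 43; 3·y_design + 3·y_airtime = 37.5.
Solving: y_design = 3.5, y_airtime = 9.
billboards enters the basis when its profit ≥ yᵀa₃ = 3.5·4 + 9·2 = 32.

32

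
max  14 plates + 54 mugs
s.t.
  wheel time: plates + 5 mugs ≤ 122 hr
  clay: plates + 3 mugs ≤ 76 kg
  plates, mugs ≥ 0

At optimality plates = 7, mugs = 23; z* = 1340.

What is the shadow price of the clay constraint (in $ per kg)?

At the optimum: wheel time uses 122 of 122 (binding); clay uses 76 of 76 (binding).
From A_Bᵀ y = c: 1·y_wheel time + 1·y_clay = 14; 5·y_wheel time + 3·y_clay = 54.
This yields shadow prices y_wheel time = 6, y_clay = 8.
Shadow price of clay = 8.

8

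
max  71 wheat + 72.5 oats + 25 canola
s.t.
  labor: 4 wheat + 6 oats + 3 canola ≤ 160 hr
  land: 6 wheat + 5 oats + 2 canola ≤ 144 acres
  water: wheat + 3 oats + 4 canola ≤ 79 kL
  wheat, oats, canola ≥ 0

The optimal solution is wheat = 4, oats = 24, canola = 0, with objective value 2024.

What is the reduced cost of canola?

-7

Binding: labor and land. Non-binding: water (3 unused).
Slack constraints have shadow price 0 (complementary slackness).
From A_Bᵀ y = c: 4·y_labor + 6·y_land = 71; 6·y_labor + 5·y_land = 72.5.
→ y_labor = 5 and y_land = 8.5.
Reduced cost of canola: c₃ − yᵀa₃ = 25 − (5·3 + 8.5·2) = 25 − 32 = -7.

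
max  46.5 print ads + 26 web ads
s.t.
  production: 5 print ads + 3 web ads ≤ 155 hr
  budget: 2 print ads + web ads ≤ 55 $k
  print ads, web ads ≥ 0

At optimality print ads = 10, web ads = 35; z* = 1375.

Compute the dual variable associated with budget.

9.5

Check each constraint at x*: production 155/155 (tight); budget 55/55 (tight).
Dual feasibility on the basic columns requires 5·y_production + 2·y_budget = 46.5, 3·y_production + 1·y_budget = 26.
This yields shadow prices y_production = 5.5, y_budget = 9.5.
Shadow price of budget = 9.5.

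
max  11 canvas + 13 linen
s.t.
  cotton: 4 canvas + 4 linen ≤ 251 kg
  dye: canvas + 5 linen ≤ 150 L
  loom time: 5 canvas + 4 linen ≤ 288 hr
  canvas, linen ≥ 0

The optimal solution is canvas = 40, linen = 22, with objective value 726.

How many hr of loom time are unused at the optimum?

loom time used = 5·40 + 4·22 = 288; slack = 288 − 288 = 0.

0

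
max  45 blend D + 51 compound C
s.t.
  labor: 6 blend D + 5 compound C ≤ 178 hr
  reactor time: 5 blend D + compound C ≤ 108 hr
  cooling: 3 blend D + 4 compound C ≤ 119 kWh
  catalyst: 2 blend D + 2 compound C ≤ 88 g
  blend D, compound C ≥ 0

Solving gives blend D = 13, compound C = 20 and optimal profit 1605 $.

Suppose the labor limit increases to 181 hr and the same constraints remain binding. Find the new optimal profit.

1614

Binding: labor and cooling. Non-binding: reactor time (23 unused), catalyst (22 unused).
Since reactor time, catalyst are not tight, their duals are 0.
From A_Bᵀ y = c: 6·y_labor + 3·y_cooling = 45; 5·y_labor + 4·y_cooling = 51.
→ y_labor = 3 and y_cooling = 9.
Δz = y_labor·Δb = 3 × (3) = 9, so new z* = 1605 + 9 = 1614.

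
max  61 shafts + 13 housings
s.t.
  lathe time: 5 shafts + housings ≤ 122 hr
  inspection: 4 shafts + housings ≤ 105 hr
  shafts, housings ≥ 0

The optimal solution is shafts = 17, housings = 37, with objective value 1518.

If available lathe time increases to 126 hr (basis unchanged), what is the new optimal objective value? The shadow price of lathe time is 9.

1554

Δb = 4, so new z* = 1518 + (9)·(4) = 1518 + 36 = 1554.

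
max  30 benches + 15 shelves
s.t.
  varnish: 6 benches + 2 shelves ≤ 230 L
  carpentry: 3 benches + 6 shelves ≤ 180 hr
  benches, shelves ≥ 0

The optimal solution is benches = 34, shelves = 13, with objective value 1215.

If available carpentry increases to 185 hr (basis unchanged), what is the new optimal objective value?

Both varnish and carpentry are binding at x*.
The binding rows give the dual system: 6·y_varnish + 3·y_carpentry = 30 and 2·y_varnish + 6·y_carpentry = 15.
Solving: y_varnish = 4.5, y_carpentry = 1.
Δz = y_carpentry·Δb = 1 × (5) = 5, so new z* = 1215 + 5 = 1220.

1220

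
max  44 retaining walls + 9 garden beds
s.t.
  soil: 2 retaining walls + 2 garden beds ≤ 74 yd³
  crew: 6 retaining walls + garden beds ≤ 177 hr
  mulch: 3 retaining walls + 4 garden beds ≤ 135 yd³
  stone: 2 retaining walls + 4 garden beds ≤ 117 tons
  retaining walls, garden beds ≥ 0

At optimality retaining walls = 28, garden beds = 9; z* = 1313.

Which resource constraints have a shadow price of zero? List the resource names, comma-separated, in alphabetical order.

mulch, stone

soil: 74/74 (binding)
crew: 177/177 (binding)
mulch: 120/135 (slack 15)
stone: 92/117 (slack 25)
By complementary slackness, a constraint with positive slack has shadow price 0 → mulch, stone.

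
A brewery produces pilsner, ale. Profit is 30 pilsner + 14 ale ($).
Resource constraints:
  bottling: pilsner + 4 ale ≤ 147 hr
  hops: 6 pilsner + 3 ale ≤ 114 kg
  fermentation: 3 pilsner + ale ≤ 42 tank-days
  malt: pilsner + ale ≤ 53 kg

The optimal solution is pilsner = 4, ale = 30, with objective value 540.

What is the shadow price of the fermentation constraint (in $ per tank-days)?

2

Check each constraint at x*: bottling 124/147 (slack 23); hops 114/114 (tight); fermentation 42/42 (tight); malt 34/53 (slack 19).
Since bottling, malt are not tight, their duals are 0.
The binding rows give the dual system: 6·y_hops + 3·y_fermentation = 30 and 3·y_hops + 1·y_fermentation = 14.
→ y_hops = 4 and y_fermentation = 2.
Shadow price of fermentation = 2.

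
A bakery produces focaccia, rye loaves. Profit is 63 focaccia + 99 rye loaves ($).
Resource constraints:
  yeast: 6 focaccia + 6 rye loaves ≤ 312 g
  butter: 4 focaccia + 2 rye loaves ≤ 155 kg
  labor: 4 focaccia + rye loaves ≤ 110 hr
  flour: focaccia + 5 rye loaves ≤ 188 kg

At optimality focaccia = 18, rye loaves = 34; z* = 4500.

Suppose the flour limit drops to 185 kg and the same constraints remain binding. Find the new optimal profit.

Check each constraint at x*: yeast 312/312 (tight); butter 140/155 (slack 15); labor 106/110 (slack 4); flour 188/188 (tight).
By complementary slackness, y = 0 for the non-binding constraints.
The binding rows give the dual system: 6·y_yeast + 1·y_flour = 63 and 6·y_yeast + 5·y_flour = 99.
→ y_yeast = 9 and y_flour = 9.
Δz = y_flour·Δb = 9 × (-3) = -27, so new z* = 4500 − 27 = 4473.

4473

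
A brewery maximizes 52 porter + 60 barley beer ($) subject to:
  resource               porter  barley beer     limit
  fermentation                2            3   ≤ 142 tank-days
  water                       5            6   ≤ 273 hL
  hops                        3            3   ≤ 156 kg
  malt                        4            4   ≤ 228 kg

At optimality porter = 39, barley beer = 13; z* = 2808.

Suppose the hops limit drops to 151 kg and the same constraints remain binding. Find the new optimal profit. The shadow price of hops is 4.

2788

Δb = -5, so new z* = 2808 + (4)·(-5) = 2808 − 20 = 2788.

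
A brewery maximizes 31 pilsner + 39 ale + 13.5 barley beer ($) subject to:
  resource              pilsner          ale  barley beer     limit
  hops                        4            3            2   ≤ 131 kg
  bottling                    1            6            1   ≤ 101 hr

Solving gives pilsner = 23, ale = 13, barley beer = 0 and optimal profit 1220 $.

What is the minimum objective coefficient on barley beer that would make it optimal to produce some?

Both hops and bottling are binding at x*.
Dual feasibility on the basic columns requires 4·y_hops + 1·y_bottling = 31, 3·y_hops + 6·y_bottling = 39.
Solving: y_hops = 7, y_bottling = 3.
barley beer enters the basis when its profit ≥ yᵀa₃ = 7·2 + 3·1 = 17.

17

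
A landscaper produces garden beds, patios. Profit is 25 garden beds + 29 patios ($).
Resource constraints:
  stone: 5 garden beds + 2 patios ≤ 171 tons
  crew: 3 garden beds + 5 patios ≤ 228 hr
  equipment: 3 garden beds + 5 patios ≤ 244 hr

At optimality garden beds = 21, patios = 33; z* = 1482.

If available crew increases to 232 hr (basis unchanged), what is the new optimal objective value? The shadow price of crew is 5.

1502

Δb = 4, so new z* = 1482 + (5)·(4) = 1482 + 20 = 1502.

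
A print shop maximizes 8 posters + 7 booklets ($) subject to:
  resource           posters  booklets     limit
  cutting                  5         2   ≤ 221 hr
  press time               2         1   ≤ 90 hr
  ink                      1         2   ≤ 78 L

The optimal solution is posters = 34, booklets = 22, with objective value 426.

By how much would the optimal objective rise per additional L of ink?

2

Binding: press time and ink. Non-binding: cutting (7 unused).
By complementary slackness, y = 0 for the non-binding constraint.
From A_Bᵀ y = c: 2·y_press time + 1·y_ink = 8; 1·y_press time + 2·y_ink = 7.
Solving: y_press time = 3, y_ink = 2.
Shadow price of ink = 2.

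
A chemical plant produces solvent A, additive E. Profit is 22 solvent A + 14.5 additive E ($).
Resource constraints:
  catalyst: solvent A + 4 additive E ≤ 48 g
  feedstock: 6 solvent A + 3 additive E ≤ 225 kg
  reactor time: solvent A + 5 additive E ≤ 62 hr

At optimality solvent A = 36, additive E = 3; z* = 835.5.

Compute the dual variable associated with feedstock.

At the optimum: catalyst uses 48 of 48 (binding); feedstock uses 225 of 225 (binding); reactor time uses 51 of 62 (slack = 11).
By complementary slackness, y = 0 for the non-binding constraint.
Dual feasibility on the basic columns requires 1·y_catalyst + 6·y_feedstock = 22, 4·y_catalyst + 3·y_feedstock = 14.5.
This yields shadow prices y_catalyst = 1, y_feedstock = 3.5.
Shadow price of feedstock = 3.5.

3.5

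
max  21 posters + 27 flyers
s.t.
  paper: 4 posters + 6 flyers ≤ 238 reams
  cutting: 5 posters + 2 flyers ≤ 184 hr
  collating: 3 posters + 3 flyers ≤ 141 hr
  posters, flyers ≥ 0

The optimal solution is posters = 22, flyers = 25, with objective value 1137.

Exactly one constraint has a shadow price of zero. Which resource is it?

cutting

paper: 238/238 (binding)
cutting: 160/184 (slack 24)
collating: 141/141 (binding)
By complementary slackness, a constraint with positive slack has shadow price 0 → cutting.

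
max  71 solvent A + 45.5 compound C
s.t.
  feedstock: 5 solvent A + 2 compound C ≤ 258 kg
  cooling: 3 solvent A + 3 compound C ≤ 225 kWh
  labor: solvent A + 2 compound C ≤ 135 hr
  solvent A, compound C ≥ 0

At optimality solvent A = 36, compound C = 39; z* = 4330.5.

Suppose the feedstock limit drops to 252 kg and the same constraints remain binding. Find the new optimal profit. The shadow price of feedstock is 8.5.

4279.5

Δb = -6, so new z* = 4330.5 + (8.5)·(-6) = 4330.5 − 51 = 4279.5.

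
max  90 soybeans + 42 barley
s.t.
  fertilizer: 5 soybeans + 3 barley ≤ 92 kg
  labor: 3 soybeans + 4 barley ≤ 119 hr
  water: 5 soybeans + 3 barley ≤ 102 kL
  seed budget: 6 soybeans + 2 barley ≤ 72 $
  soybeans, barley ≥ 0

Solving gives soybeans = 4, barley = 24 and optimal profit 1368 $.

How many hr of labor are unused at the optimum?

11

labor used = 3·4 + 4·24 = 108; slack = 119 − 108 = 11.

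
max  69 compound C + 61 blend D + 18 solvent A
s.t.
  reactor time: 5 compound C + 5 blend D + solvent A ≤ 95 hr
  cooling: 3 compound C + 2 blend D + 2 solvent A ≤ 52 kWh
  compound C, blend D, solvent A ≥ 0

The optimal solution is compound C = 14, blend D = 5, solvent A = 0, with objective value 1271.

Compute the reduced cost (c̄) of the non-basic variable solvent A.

At the optimum: reactor time uses 95 of 95 (binding); cooling uses 52 of 52 (binding).
From A_Bᵀ y = c: 5·y_reactor time + 3·y_cooling = 69; 5·y_reactor time + 2·y_cooling = 61.
This yields shadow prices y_reactor time = 9, y_cooling = 8.
Reduced cost of solvent A: c₃ − yᵀa₃ = 18 − (9·1 + 8·2) = 18 − 25 = -7.

-7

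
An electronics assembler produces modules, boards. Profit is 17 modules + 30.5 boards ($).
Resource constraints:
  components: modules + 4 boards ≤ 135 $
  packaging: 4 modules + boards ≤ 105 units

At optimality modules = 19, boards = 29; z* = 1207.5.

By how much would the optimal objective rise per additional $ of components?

Check each constraint at x*: components 135/135 (tight); packaging 105/105 (tight).
Dual feasibility on the basic columns requires 1·y_components + 4·y_packaging = 17, 4·y_components + 1·y_packaging = 30.5.
→ y_components = 7 and y_packaging = 2.5.
Shadow price of components = 7.

7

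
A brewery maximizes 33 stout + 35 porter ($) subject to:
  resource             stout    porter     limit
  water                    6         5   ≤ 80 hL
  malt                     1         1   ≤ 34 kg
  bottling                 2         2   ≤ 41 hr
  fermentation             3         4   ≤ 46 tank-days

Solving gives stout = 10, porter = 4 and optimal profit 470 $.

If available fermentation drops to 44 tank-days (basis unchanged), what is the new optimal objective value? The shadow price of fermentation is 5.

460

Δb = -2, so new z* = 470 + (5)·(-2) = 470 − 10 = 460.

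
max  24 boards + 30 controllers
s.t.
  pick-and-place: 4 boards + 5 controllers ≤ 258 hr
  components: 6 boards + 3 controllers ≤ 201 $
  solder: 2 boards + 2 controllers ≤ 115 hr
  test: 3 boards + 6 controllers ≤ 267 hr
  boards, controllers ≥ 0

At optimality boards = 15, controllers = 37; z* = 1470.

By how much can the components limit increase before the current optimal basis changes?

39

Binding constraints: components, test. The basis is B = [[6,3],[3,6]] with det 27.
Per unit increase in components, x* moves by d = (0.2222, -0.1111).
The basis stays optimal until pick-and-place becomes binding; allowable increase = 39 $.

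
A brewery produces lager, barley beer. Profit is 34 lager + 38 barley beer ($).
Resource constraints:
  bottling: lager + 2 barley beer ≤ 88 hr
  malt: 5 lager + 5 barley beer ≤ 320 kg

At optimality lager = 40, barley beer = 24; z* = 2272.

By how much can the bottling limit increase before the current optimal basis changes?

Binding constraints: bottling, malt. The basis is B = [[1,2],[5,5]] with det -5.
Per unit increase in bottling, x* moves by d = (-1, 1).
The basis stays optimal until lager reaches 0; allowable increase = 40 hr.

40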